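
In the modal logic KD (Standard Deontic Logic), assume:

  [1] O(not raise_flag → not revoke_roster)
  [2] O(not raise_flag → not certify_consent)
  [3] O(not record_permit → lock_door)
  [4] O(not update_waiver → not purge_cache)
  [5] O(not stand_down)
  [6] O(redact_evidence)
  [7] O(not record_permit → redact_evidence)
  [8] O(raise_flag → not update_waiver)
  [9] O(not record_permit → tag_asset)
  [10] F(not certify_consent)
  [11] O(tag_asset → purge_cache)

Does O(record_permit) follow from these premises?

Yes

Premise 10, F(not certify_consent), is equivalent to O(certify_consent).
Premise 2 is O(not raise_flag → not certify_consent); contrapositively O(certify_consent → raise_flag). Since O(certify_consent) holds, K gives O(raise_flag).
Premise 8 is O(raise_flag → not update_waiver); since O(raise_flag), deontic closure gives O(not update_waiver).
With premise 4, O(not update_waiver → not purge_cache), the K-axiom yields O(not purge_cache).
Premise 11, O(tag_asset → purge_cache), contraposes to O(not purge_cache → not tag_asset); with O(not purge_cache) we get O(not tag_asset).
Premise 9, O(not record_permit → tag_asset), contraposes to O(not tag_asset → record_permit); with O(not tag_asset) we get O(record_permit).
Premises 1, 3, 5, 6, 7 do not contribute to this derivation.
So O(record_permit) follows.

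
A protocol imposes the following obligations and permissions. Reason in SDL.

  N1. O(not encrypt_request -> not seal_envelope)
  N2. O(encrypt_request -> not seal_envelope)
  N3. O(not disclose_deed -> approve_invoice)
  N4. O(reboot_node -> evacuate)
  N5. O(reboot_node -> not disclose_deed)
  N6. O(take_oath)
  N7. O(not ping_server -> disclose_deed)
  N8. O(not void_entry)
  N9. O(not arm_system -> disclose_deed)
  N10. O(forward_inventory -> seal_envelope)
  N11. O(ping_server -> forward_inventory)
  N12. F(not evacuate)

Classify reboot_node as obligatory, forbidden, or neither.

Premises 1 and 2 cover both cases: O(not encrypt_request -> not seal_envelope) and O(encrypt_request -> not seal_envelope). Since not encrypt_request ∨ encrypt_request is a tautology, O(not seal_envelope) follows.
Premise 10 is O(forward_inventory -> seal_envelope); contrapositively O(not seal_envelope -> not forward_inventory). Since O(not seal_envelope) holds, K gives O(not forward_inventory).
The contrapositive of premise 11 (O(ping_server -> forward_inventory)) is O(not forward_inventory -> not ping_server), and O(not forward_inventory) is already established, so O(not ping_server).
With premise 7, O(not ping_server -> disclose_deed), the K-axiom yields O(disclose_deed).
The contrapositive of premise 5 (O(reboot_node -> not disclose_deed)) is O(disclose_deed -> not reboot_node), and O(disclose_deed) is already established, so O(not reboot_node).
Premises 3, 4, 6, 8, 9, 12 do not contribute to this derivation.
Thus O(not reboot_node), which is F(reboot_node): reboot_node is forbidden.

Forbidden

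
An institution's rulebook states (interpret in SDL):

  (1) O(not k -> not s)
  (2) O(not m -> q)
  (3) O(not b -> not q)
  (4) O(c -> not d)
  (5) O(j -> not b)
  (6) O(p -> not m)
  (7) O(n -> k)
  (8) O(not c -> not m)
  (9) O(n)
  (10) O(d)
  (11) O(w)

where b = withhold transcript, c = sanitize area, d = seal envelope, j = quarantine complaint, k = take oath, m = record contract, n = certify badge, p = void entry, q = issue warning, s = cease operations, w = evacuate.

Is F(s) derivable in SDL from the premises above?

No

Premise 1 is O(not k -> not s), but O(not k) is not derivable from the premises, so it does not yield O(not s).
No other premise forces O(not s). An ideal world satisfying every premise can still have s true, so F(s) is not derivable.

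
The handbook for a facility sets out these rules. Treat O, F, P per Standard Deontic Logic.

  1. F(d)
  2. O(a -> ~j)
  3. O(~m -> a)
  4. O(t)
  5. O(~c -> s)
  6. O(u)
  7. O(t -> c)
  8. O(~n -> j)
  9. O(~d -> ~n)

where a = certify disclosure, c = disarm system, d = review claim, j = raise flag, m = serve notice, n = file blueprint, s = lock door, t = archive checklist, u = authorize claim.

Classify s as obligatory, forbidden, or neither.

Premise 5 is O(~c -> s), but O(~c) is not derivable from the premises, so it does not yield O(s).
No premise or chain of K-axiom applications forces O(s), and none forces O(~s). So s is neither obligatory nor forbidden under these norms.

Neither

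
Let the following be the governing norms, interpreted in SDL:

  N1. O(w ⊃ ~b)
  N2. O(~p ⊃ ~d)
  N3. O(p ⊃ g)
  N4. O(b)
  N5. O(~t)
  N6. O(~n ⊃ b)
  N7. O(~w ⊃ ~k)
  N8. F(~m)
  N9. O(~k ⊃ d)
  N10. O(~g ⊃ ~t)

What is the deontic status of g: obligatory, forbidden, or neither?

Obligatory

Premise 4 gives O(b).
The contrapositive of premise 1 (O(w ⊃ ~b)) is O(b ⊃ ~w), and O(b) is already established, so O(~w).
With premise 7, O(~w ⊃ ~k), the K-axiom yields O(~k).
Applying K to premise 9 (O(~k ⊃ d)) and O(~k) yields O(d).
The contrapositive of premise 2 (O(~p ⊃ ~d)) is O(d ⊃ p), and O(d) is already established, so O(p).
With premise 3, O(p ⊃ g), the K-axiom yields O(g).
Premises 5, 6, 8, 10 do not contribute to this derivation.
Hence g is obligatory.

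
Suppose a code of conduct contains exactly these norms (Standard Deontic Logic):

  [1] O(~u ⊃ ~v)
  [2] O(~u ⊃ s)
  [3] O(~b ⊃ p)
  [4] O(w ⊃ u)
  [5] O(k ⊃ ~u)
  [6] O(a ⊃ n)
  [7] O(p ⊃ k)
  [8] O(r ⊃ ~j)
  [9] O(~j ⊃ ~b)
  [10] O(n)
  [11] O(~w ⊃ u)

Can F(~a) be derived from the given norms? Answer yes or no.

Premise 6 is O(a ⊃ n); even if O(n) held, inferring O(a) would be affirming the consequent — invalid.
No other premise forces O(a). An ideal world satisfying every premise can still have ~a true, so F(~a) is not derivable.

No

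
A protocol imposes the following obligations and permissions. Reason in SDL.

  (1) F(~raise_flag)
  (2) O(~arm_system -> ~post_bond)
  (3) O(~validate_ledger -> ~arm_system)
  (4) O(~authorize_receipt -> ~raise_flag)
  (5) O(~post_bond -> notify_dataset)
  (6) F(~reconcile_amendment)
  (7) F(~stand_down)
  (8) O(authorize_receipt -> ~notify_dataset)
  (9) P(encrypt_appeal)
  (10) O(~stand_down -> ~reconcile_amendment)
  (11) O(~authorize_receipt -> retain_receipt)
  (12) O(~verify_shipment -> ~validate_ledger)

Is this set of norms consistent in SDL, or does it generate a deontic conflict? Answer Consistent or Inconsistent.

Premise 10 is O(~stand_down -> ~reconcile_amendment), but O(~stand_down) is not derivable from the premises, so it does not yield O(~reconcile_amendment).
So O(~reconcile_amendment) is not derivable, and the apparent clash with O(reconcile_amendment) does not arise.
A world satisfying every obligation exists (e.g. arm_system=true, authorize_receipt=true, encrypt_appeal=false, notify_dataset=false, post_bond=true, raise_flag=true, reconcile_amendment=true, retain_receipt=false, stand_down=true, validate_ledger=true, verify_shipment=true); no atom is both obligatory and forbidden, so the set is consistent.

Consistent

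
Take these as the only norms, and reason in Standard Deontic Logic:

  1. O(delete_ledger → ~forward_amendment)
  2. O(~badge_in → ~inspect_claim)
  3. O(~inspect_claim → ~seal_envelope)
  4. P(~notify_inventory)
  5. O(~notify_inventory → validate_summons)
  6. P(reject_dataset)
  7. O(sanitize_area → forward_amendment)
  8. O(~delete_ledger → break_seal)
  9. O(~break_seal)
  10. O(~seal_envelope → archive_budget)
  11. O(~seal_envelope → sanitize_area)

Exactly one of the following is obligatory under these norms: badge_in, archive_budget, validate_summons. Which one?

badge_in

Premise 9 states O(~break_seal) outright.
Premise 8 is O(~delete_ledger → break_seal); contrapositively O(~break_seal → delete_ledger). Since O(~break_seal) holds, K gives O(delete_ledger).
With premise 1, O(delete_ledger → ~forward_amendment), the K-axiom yields O(~forward_amendment).
Premise 7 is O(sanitize_area → forward_amendment); contrapositively O(~forward_amendment → ~sanitize_area). Since O(~forward_amendment) holds, K gives O(~sanitize_area).
Premise 11, O(~seal_envelope → sanitize_area), contraposes to O(~sanitize_area → seal_envelope); with O(~sanitize_area) we get O(seal_envelope).
The contrapositive of premise 3 (O(~inspect_claim → ~seal_envelope)) is O(seal_envelope → inspect_claim), and O(seal_envelope) is already established, so O(inspect_claim).
Premise 2 is O(~badge_in → ~inspect_claim); contrapositively O(inspect_claim → badge_in). Since O(inspect_claim) holds, K gives O(badge_in).
So O(badge_in) holds — badge_in is obligatory. None of the other listed options is made obligatory by any chain of premises.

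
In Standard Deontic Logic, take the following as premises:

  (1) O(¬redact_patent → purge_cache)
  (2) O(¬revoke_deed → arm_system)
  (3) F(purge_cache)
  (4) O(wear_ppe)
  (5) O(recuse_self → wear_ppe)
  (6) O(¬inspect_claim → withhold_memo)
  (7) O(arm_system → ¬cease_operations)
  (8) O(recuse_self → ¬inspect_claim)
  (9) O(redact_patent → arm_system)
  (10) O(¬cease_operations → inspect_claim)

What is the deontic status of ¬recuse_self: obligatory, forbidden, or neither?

Obligatory

Premise 3 is F(purge_cache), i.e. O(¬purge_cache).
Premise 1, O(¬redact_patent → purge_cache), contraposes to O(¬purge_cache → redact_patent); with O(¬purge_cache) we get O(redact_patent).
From O(redact_patent) and premise 9, O(redact_patent → arm_system), we obtain O(arm_system).
From O(arm_system) and premise 7, O(arm_system → ¬cease_operations), we obtain O(¬cease_operations).
Applying K to premise 10 (O(¬cease_operations → inspect_claim)) and O(¬cease_operations) yields O(inspect_claim).
Premise 8, O(recuse_self → ¬inspect_claim), contraposes to O(inspect_claim → ¬recuse_self); with O(inspect_claim) we get O(¬recuse_self).
Premises 2, 4, 5, 6 do not contribute to this derivation.
Hence ¬recuse_self is obligatory.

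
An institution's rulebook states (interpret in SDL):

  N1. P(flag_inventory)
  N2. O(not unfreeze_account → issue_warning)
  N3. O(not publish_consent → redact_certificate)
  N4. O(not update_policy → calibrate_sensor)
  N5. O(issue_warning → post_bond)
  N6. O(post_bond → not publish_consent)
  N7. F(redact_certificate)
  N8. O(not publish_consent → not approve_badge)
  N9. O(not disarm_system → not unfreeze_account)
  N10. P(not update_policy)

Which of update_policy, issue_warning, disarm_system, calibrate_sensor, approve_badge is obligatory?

disarm_system

Premise 7, F(redact_certificate), is equivalent to O(not redact_certificate).
The contrapositive of premise 3 (O(not publish_consent → redact_certificate)) is O(not redact_certificate → publish_consent), and O(not redact_certificate) is already established, so O(publish_consent).
Premise 6 is O(post_bond → not publish_consent); contrapositively O(publish_consent → not post_bond). Since O(publish_consent) holds, K gives O(not post_bond).
Premise 5, O(issue_warning → post_bond), contraposes to O(not post_bond → not issue_warning); with O(not post_bond) we get O(not issue_warning).
Premise 2, O(not unfreeze_account → issue_warning), contraposes to O(not issue_warning → unfreeze_account); with O(not issue_warning) we get O(unfreeze_account).
The contrapositive of premise 9 (O(not disarm_system → not unfreeze_account)) is O(unfreeze_account → disarm_system), and O(unfreeze_account) is already established, so O(disarm_system).
So O(disarm_system) holds — disarm_system is obligatory. None of the other listed options is made obligatory by any chain of premises.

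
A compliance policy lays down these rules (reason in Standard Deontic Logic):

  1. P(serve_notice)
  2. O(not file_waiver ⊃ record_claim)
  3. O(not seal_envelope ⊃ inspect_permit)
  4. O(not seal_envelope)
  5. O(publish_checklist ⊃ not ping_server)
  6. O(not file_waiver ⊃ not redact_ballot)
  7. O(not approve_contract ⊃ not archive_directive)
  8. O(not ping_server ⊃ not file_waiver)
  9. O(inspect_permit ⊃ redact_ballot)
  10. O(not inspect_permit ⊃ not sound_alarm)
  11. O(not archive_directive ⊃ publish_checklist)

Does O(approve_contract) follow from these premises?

Premise 4 gives O(not seal_envelope).
Premise 3 is O(not seal_envelope ⊃ inspect_permit); since O(not seal_envelope), deontic closure gives O(inspect_permit).
From O(inspect_permit) and premise 9, O(inspect_permit ⊃ redact_ballot), we obtain O(redact_ballot).
Premise 6, O(not file_waiver ⊃ not redact_ballot), contraposes to O(redact_ballot ⊃ file_waiver); with O(redact_ballot) we get O(file_waiver).
Premise 8 is O(not ping_server ⊃ not file_waiver); contrapositively O(file_waiver ⊃ ping_server). Since O(file_waiver) holds, K gives O(ping_server).
Premise 5 is O(publish_checklist ⊃ not ping_server); contrapositively O(ping_server ⊃ not publish_checklist). Since O(ping_server) holds, K gives O(not publish_checklist).
The contrapositive of premise 11 (O(not archive_directive ⊃ publish_checklist)) is O(not publish_checklist ⊃ archive_directive), and O(not publish_checklist) is already established, so O(archive_directive).
The contrapositive of premise 7 (O(not approve_contract ⊃ not archive_directive)) is O(archive_directive ⊃ approve_contract), and O(archive_directive) is already established, so O(approve_contract).
Premises 1, 2, 10 do not contribute to this derivation.
So O(approve_contract) follows.

Yes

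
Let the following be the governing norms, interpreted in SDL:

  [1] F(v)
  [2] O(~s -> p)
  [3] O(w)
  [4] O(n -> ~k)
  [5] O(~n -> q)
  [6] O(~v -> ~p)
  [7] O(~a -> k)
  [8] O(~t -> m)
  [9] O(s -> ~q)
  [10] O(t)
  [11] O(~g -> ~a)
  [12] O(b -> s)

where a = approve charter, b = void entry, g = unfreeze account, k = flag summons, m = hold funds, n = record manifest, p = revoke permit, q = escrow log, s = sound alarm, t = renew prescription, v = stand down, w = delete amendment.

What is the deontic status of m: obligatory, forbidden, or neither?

Neither

Premise 8 is O(~t -> m), but O(~t) is not derivable from the premises, so it does not yield O(m).
No premise or chain of K-axiom applications forces O(m), and none forces O(~m). So m is neither obligatory nor forbidden under these norms.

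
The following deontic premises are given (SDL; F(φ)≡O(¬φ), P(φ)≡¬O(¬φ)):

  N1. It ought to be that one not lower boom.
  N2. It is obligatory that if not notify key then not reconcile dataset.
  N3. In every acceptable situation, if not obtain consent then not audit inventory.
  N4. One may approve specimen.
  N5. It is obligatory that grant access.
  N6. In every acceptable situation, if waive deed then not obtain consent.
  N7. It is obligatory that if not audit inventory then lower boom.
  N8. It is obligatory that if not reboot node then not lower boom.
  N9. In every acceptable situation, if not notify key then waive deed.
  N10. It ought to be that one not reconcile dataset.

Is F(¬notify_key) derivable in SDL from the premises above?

Yes

Premise 1 states O(¬lower_boom) outright.
Premise 7, O(¬audit_inventory → lower_boom), contraposes to O(¬lower_boom → audit_inventory); with O(¬lower_boom) we get O(audit_inventory).
Premise 3 is O(¬obtain_consent → ¬audit_inventory); contrapositively O(audit_inventory → obtain_consent). Since O(audit_inventory) holds, K gives O(obtain_consent).
Premise 6 is O(waive_deed → ¬obtain_consent); contrapositively O(obtain_consent → ¬waive_deed). Since O(obtain_consent) holds, K gives O(¬waive_deed).
Premise 9, O(¬notify_key → waive_deed), contraposes to O(¬waive_deed → notify_key); with O(¬waive_deed) we get O(notify_key).
Premises 2, 4, 5, 8, 10 do not contribute to this derivation.
So O(notify_key) holds, i.e. F(¬notify_key). The claim follows.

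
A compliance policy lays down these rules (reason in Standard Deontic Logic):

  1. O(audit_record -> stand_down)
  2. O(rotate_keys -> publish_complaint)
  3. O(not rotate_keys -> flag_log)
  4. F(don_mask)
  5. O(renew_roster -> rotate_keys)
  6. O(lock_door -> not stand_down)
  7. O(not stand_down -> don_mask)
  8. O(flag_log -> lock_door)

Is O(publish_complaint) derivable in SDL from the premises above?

F(don_mask) at premise 4 means O(not don_mask).
Premise 7, O(not stand_down -> don_mask), contraposes to O(not don_mask -> stand_down); with O(not don_mask) we get O(stand_down).
The contrapositive of premise 6 (O(lock_door -> not stand_down)) is O(stand_down -> not lock_door), and O(stand_down) is already established, so O(not lock_door).
The contrapositive of premise 8 (O(flag_log -> lock_door)) is O(not lock_door -> not flag_log), and O(not lock_door) is already established, so O(not flag_log).
Premise 3 is O(not rotate_keys -> flag_log); contrapositively O(not flag_log -> rotate_keys). Since O(not flag_log) holds, K gives O(rotate_keys).
Premise 2 is O(rotate_keys -> publish_complaint); since O(rotate_keys), deontic closure gives O(publish_complaint).
Premises 1, 5 do not contribute to this derivation.
So O(publish_complaint) follows.

Yes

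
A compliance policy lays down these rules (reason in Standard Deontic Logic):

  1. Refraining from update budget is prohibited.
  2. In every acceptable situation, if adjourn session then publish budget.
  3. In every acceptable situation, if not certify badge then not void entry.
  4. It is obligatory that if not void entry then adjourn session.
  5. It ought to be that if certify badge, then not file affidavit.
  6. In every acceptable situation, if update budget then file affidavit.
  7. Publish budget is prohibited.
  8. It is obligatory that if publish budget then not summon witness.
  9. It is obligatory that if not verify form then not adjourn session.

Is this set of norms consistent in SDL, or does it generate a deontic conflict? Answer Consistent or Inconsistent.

Premise 7 is F(publish_budget), i.e. O(¬publish_budget).
The contrapositive of premise 2 (O(adjourn_session → publish_budget)) is O(¬publish_budget → ¬adjourn_session), and O(¬publish_budget) is already established, so O(¬adjourn_session).
Premise 4 is O(¬void_entry → adjourn_session); contrapositively O(¬adjourn_session → void_entry). Since O(¬adjourn_session) holds, K gives O(void_entry).
Premise 3 is O(¬certify_badge → ¬void_entry); contrapositively O(void_entry → certify_badge). Since O(void_entry) holds, K gives O(certify_badge).
With premise 5, O(certify_badge → ¬file_affidavit), the K-axiom yields O(¬file_affidavit).
The contrapositive of premise 6 (O(update_budget → file_affidavit)) is O(¬file_affidavit → ¬update_budget), and O(¬file_affidavit) is already established, so O(¬update_budget).
But premise 1, F(¬update_budget), means O(update_budget).
We now have both O(¬update_budget) and O(update_budget) — update_budget is simultaneously obligatory and forbidden, violating the D-axiom.

Inconsistent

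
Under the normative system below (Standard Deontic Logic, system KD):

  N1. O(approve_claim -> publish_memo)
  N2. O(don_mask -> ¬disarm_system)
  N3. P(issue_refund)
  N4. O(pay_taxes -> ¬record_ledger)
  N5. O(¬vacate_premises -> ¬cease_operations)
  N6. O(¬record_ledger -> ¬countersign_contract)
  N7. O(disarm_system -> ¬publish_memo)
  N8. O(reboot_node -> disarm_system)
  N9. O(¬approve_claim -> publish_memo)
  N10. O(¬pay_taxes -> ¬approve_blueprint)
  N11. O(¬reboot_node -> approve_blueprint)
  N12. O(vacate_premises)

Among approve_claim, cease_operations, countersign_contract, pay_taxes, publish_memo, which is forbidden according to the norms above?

countersign_contract

Premises 1 and 9 cover both cases: O(approve_claim -> publish_memo) and O(¬approve_claim -> publish_memo). Since approve_claim ∨ ¬approve_claim is a tautology, O(publish_memo) follows.
Premise 7 is O(disarm_system -> ¬publish_memo); contrapositively O(publish_memo -> ¬disarm_system). Since O(publish_memo) holds, K gives O(¬disarm_system).
Premise 8, O(reboot_node -> disarm_system), contraposes to O(¬disarm_system -> ¬reboot_node); with O(¬disarm_system) we get O(¬reboot_node).
Premise 11 is O(¬reboot_node -> approve_blueprint); since O(¬reboot_node), deontic closure gives O(approve_blueprint).
The contrapositive of premise 10 (O(¬pay_taxes -> ¬approve_blueprint)) is O(approve_blueprint -> pay_taxes), and O(approve_blueprint) is already established, so O(pay_taxes).
Applying K to premise 4 (O(pay_taxes -> ¬record_ledger)) and O(pay_taxes) yields O(¬record_ledger).
Premise 6 is O(¬record_ledger -> ¬countersign_contract); since O(¬record_ledger), deontic closure gives O(¬countersign_contract).
So O(¬countersign_contract) holds, i.e. countersign_contract is forbidden. None of the other listed options is forbidden under the premises.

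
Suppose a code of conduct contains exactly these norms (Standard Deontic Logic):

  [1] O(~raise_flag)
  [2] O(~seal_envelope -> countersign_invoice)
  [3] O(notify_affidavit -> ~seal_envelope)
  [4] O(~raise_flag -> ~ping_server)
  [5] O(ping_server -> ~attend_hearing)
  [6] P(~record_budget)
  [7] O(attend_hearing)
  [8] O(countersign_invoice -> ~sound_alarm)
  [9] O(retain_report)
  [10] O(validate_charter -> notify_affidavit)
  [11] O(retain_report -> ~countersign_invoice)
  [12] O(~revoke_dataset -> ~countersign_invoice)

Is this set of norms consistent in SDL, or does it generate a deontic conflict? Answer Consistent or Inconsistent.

Premise 5 is O(ping_server -> ~attend_hearing), but O(ping_server) is not derivable from the premises, so it does not yield O(~attend_hearing).
So O(~attend_hearing) is not derivable, and the apparent clash with O(attend_hearing) does not arise.
A world satisfying every obligation exists (e.g. attend_hearing=true, countersign_invoice=false, notify_affidavit=false, ping_server=false, raise_flag=false, record_budget=false, retain_report=true, revoke_dataset=false, seal_envelope=true, sound_alarm=false, validate_charter=false); no atom is both obligatory and forbidden, so the set is consistent.

Consistent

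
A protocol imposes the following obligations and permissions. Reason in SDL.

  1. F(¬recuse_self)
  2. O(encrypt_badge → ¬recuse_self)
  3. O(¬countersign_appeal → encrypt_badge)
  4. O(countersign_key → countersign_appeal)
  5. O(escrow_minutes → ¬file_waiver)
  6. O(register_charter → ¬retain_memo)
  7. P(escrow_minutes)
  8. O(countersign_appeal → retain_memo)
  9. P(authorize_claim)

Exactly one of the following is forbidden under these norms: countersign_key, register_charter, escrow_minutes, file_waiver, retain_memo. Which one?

register_charter

Premise 1, F(¬recuse_self), is equivalent to O(recuse_self).
The contrapositive of premise 2 (O(encrypt_badge → ¬recuse_self)) is O(recuse_self → ¬encrypt_badge), and O(recuse_self) is already established, so O(¬encrypt_badge).
Premise 3 is O(¬countersign_appeal → encrypt_badge); contrapositively O(¬encrypt_badge → countersign_appeal). Since O(¬encrypt_badge) holds, K gives O(countersign_appeal).
From O(countersign_appeal) and premise 8, O(countersign_appeal → retain_memo), we obtain O(retain_memo).
The contrapositive of premise 6 (O(register_charter → ¬retain_memo)) is O(retain_memo → ¬register_charter), and O(retain_memo) is already established, so O(¬register_charter).
So O(¬register_charter) holds, i.e. register_charter is forbidden. None of the other listed options is forbidden under the premises.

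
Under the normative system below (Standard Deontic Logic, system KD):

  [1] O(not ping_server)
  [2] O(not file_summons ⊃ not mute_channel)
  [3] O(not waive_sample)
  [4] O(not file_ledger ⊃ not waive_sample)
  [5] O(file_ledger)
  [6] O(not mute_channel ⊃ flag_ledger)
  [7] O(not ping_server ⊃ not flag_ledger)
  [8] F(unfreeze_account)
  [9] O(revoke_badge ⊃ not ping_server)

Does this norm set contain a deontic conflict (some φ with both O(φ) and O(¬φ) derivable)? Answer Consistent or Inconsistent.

Premise 4 is O(not file_ledger ⊃ not waive_sample); even if O(not waive_sample) held, inferring O(not file_ledger) would be affirming the consequent — invalid.
So O(not file_ledger) is not derivable, and the apparent clash with O(file_ledger) does not arise.
A world satisfying every obligation exists (e.g. file_ledger=true, file_summons=true, flag_ledger=false, mute_channel=true, ping_server=false, revoke_badge=false, unfreeze_account=false, waive_sample=false); no atom is both obligatory and forbidden, so the set is consistent.

Consistent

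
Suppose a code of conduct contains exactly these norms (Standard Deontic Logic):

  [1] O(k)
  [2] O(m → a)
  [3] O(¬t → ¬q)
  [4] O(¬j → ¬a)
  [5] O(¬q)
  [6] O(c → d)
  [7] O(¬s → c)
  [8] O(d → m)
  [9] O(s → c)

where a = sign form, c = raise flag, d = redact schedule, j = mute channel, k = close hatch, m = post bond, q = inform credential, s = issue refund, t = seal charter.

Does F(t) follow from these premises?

Premise 3 is O(¬t → ¬q); even if O(¬q) held, inferring O(¬t) would be affirming the consequent — invalid.
No other premise forces O(¬t). An ideal world satisfying every premise can still have t true, so F(t) is not derivable.

No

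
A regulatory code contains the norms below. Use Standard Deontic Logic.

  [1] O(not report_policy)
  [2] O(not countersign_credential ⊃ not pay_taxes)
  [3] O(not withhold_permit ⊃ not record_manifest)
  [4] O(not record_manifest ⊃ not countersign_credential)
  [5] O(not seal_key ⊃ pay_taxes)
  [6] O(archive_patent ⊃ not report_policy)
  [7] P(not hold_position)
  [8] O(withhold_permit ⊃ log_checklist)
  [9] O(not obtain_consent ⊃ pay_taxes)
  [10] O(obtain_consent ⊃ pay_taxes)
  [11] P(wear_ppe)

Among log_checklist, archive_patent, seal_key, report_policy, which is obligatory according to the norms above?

log_checklist

By case analysis on obtain_consent: premise 10 gives O(obtain_consent ⊃ pay_taxes) and premise 9 gives O(not obtain_consent ⊃ pay_taxes), so O(pay_taxes) either way.
Premise 2, O(not countersign_credential ⊃ not pay_taxes), contraposes to O(pay_taxes ⊃ countersign_credential); with O(pay_taxes) we get O(countersign_credential).
The contrapositive of premise 4 (O(not record_manifest ⊃ not countersign_credential)) is O(countersign_credential ⊃ record_manifest), and O(countersign_credential) is already established, so O(record_manifest).
The contrapositive of premise 3 (O(not withhold_permit ⊃ not record_manifest)) is O(record_manifest ⊃ withhold_permit), and O(record_manifest) is already established, so O(withhold_permit).
From O(withhold_permit) and premise 8, O(withhold_permit ⊃ log_checklist), we obtain O(log_checklist).
So O(log_checklist) holds — log_checklist is obligatory. None of the other listed options is made obligatory by any chain of premises.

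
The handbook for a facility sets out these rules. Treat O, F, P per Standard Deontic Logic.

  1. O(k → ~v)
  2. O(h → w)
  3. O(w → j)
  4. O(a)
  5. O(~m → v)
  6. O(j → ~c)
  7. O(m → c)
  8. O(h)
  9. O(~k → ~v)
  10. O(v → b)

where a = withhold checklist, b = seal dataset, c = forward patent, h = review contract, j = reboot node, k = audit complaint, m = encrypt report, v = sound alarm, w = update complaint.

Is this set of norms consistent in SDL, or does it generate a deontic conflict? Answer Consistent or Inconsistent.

By case analysis on ~k: premise 9 gives O(~k → ~v) and premise 1 gives O(k → ~v), so O(~v) either way.
Premise 5, O(~m → v), contraposes to O(~v → m); with O(~v) we get O(m).
Premise 7 is O(m → c); since O(m), deontic closure gives O(c).
Premise 6 is O(j → ~c); contrapositively O(c → ~j). Since O(c) holds, K gives O(~j).
The contrapositive of premise 3 (O(w → j)) is O(~j → ~w), and O(~j) is already established, so O(~w).
Premise 2 is O(h → w); contrapositively O(~w → ~h). Since O(~w) holds, K gives O(~h).
But premise 8 directly asserts O(h).
We now have both O(~h) and O(h) — h is simultaneously obligatory and forbidden, violating the D-axiom.

Inconsistent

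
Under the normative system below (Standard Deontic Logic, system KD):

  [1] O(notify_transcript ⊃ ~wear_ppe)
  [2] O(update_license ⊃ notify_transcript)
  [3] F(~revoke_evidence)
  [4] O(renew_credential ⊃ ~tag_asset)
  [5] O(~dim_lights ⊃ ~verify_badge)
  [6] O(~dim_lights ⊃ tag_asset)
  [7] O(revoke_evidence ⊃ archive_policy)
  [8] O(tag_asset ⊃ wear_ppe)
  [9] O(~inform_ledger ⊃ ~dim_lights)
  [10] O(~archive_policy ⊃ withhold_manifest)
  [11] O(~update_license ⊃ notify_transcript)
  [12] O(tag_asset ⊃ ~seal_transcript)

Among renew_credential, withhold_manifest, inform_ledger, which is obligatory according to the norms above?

inform_ledger

Premises 2 and 11 are O(update_license ⊃ notify_transcript) and O(~update_license ⊃ notify_transcript); every ideal world satisfies update_license or ~update_license, so in either case notify_transcript holds — hence O(notify_transcript).
Applying K to premise 1 (O(notify_transcript ⊃ ~wear_ppe)) and O(notify_transcript) yields O(~wear_ppe).
Premise 8, O(tag_asset ⊃ wear_ppe), contraposes to O(~wear_ppe ⊃ ~tag_asset); with O(~wear_ppe) we get O(~tag_asset).
The contrapositive of premise 6 (O(~dim_lights ⊃ tag_asset)) is O(~tag_asset ⊃ dim_lights), and O(~tag_asset) is already established, so O(dim_lights).
Premise 9, O(~inform_ledger ⊃ ~dim_lights), contraposes to O(dim_lights ⊃ inform_ledger); with O(dim_lights) we get O(inform_ledger).
So O(inform_ledger) holds — inform_ledger is obligatory. None of the other listed options is made obligatory by any chain of premises.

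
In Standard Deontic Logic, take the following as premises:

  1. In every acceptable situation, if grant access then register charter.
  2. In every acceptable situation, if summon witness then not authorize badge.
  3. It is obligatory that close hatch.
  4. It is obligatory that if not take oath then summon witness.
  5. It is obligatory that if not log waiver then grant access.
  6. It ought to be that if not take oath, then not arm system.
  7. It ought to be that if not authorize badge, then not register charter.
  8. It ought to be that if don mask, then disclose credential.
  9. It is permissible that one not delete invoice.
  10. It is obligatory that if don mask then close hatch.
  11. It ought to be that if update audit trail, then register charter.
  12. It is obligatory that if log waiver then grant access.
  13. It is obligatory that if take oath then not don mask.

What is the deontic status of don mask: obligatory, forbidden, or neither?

By case analysis on ¬log_waiver: premise 5 gives O(¬log_waiver → grant_access) and premise 12 gives O(log_waiver → grant_access), so O(grant_access) either way.
Premise 1 is O(grant_access → register_charter); since O(grant_access), deontic closure gives O(register_charter).
Premise 7 is O(¬authorize_badge → ¬register_charter); contrapositively O(register_charter → authorize_badge). Since O(register_charter) holds, K gives O(authorize_badge).
The contrapositive of premise 2 (O(summon_witness → ¬authorize_badge)) is O(authorize_badge → ¬summon_witness), and O(authorize_badge) is already established, so O(¬summon_witness).
Premise 4, O(¬take_oath → summon_witness), contraposes to O(¬summon_witness → take_oath); with O(¬summon_witness) we get O(take_oath).
Premise 13 is O(take_oath → ¬don_mask); since O(take_oath), deontic closure gives O(¬don_mask).
Premises 3, 6, 8, 9, 10, 11 do not contribute to this derivation.
Thus O(¬don_mask), which is F(don_mask): don_mask is forbidden.

Forbidden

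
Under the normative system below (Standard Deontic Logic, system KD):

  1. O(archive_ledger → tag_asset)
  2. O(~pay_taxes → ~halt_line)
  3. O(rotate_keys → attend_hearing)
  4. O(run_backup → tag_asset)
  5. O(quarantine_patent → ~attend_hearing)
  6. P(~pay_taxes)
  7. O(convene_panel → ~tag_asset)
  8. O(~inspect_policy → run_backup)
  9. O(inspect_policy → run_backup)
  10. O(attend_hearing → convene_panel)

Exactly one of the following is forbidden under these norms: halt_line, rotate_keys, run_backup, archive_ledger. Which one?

rotate_keys

Premises 8 and 9 are O(~inspect_policy → run_backup) and O(inspect_policy → run_backup); every ideal world satisfies ~inspect_policy or inspect_policy, so in either case run_backup holds — hence O(run_backup).
With premise 4, O(run_backup → tag_asset), the K-axiom yields O(tag_asset).
The contrapositive of premise 7 (O(convene_panel → ~tag_asset)) is O(tag_asset → ~convene_panel), and O(tag_asset) is already established, so O(~convene_panel).
Premise 10, O(attend_hearing → convene_panel), contraposes to O(~convene_panel → ~attend_hearing); with O(~convene_panel) we get O(~attend_hearing).
The contrapositive of premise 3 (O(rotate_keys → attend_hearing)) is O(~attend_hearing → ~rotate_keys), and O(~attend_hearing) is already established, so O(~rotate_keys).
So O(~rotate_keys) holds, i.e. rotate_keys is forbidden. None of the other listed options is forbidden under the premises.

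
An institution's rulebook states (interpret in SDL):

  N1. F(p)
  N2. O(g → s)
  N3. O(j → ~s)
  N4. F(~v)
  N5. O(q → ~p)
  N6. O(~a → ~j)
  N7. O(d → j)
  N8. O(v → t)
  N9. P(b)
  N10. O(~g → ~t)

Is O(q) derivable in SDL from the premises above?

Premise 5 is O(q → ~p); even if O(~p) held, inferring O(q) would be affirming the consequent — invalid.
No other premise forces O(q). An ideal world satisfying every premise can still have q false, so O(q) is not derivable.

No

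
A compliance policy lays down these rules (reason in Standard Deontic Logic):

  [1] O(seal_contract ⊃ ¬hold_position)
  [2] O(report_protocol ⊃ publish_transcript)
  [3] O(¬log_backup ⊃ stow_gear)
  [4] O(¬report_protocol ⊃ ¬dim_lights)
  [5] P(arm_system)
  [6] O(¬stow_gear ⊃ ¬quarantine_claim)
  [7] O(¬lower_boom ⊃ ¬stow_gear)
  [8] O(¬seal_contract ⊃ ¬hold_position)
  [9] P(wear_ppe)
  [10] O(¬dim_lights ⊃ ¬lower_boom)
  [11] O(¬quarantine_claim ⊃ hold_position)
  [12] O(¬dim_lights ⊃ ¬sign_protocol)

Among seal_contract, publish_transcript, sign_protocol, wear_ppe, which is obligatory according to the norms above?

publish_transcript

Premises 1 and 8 are O(seal_contract ⊃ ¬hold_position) and O(¬seal_contract ⊃ ¬hold_position); every ideal world satisfies seal_contract or ¬seal_contract, so in either case ¬hold_position holds — hence O(¬hold_position).
Premise 11, O(¬quarantine_claim ⊃ hold_position), contraposes to O(¬hold_position ⊃ quarantine_claim); with O(¬hold_position) we get O(quarantine_claim).
The contrapositive of premise 6 (O(¬stow_gear ⊃ ¬quarantine_claim)) is O(quarantine_claim ⊃ stow_gear), and O(quarantine_claim) is already established, so O(stow_gear).
Premise 7, O(¬lower_boom ⊃ ¬stow_gear), contraposes to O(stow_gear ⊃ lower_boom); with O(stow_gear) we get O(lower_boom).
Premise 10 is O(¬dim_lights ⊃ ¬lower_boom); contrapositively O(lower_boom ⊃ dim_lights). Since O(lower_boom) holds, K gives O(dim_lights).
Premise 4, O(¬report_protocol ⊃ ¬dim_lights), contraposes to O(dim_lights ⊃ report_protocol); with O(dim_lights) we get O(report_protocol).
From O(report_protocol) and premise 2, O(report_protocol ⊃ publish_transcript), we obtain O(publish_transcript).
So O(publish_transcript) holds — publish_transcript is obligatory. None of the other listed options is made obligatory by any chain of premises.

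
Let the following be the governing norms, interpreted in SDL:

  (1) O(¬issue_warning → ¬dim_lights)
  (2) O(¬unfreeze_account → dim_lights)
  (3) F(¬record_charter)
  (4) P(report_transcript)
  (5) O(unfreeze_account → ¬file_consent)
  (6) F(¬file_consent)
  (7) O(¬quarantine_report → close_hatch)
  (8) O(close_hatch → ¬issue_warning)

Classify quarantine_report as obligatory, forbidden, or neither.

Obligatory

Premise 6 is F(¬file_consent), i.e. O(file_consent).
Premise 5 is O(unfreeze_account → ¬file_consent); contrapositively O(file_consent → ¬unfreeze_account). Since O(file_consent) holds, K gives O(¬unfreeze_account).
Applying K to premise 2 (O(¬unfreeze_account → dim_lights)) and O(¬unfreeze_account) yields O(dim_lights).
The contrapositive of premise 1 (O(¬issue_warning → ¬dim_lights)) is O(dim_lights → issue_warning), and O(dim_lights) is already established, so O(issue_warning).
The contrapositive of premise 8 (O(close_hatch → ¬issue_warning)) is O(issue_warning → ¬close_hatch), and O(issue_warning) is already established, so O(¬close_hatch).
Premise 7 is O(¬quarantine_report → close_hatch); contrapositively O(¬close_hatch → quarantine_report). Since O(¬close_hatch) holds, K gives O(quarantine_report).
Premises 3, 4 do not contribute to this derivation.
Hence quarantine_report is obligatory.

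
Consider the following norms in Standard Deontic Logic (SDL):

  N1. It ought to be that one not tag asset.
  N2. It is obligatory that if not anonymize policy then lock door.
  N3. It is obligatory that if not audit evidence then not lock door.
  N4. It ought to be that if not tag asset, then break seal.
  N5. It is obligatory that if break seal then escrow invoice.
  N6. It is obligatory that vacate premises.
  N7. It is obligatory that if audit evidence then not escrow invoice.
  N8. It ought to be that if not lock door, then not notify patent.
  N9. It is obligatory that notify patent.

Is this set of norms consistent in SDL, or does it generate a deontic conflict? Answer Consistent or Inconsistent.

Inconsistent

From premise 9 we have O(notify_patent).
Premise 8 is O(¬lock_door → ¬notify_patent); contrapositively O(notify_patent → lock_door). Since O(notify_patent) holds, K gives O(lock_door).
Premise 3, O(¬audit_evidence → ¬lock_door), contraposes to O(lock_door → audit_evidence); with O(lock_door) we get O(audit_evidence).
With premise 7, O(audit_evidence → ¬escrow_invoice), the K-axiom yields O(¬escrow_invoice).
Premise 5 is O(break_seal → escrow_invoice); contrapositively O(¬escrow_invoice → ¬break_seal). Since O(¬escrow_invoice) holds, K gives O(¬break_seal).
Premise 4, O(¬tag_asset → break_seal), contraposes to O(¬break_seal → tag_asset); with O(¬break_seal) we get O(tag_asset).
Yet premise 1 states O(¬tag_asset).
We now have both O(tag_asset) and O(¬tag_asset) — tag_asset is simultaneously obligatory and forbidden, violating the D-axiom.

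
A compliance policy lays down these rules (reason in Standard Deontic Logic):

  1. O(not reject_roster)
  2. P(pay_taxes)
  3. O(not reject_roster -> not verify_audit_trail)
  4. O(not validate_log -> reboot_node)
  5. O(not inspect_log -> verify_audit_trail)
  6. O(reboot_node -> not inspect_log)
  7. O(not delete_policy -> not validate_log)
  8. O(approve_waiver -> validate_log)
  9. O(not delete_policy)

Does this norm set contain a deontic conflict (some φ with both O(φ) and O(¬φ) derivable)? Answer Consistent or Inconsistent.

Inconsistent

Premise 1 states O(not reject_roster) outright.
Premise 3 is O(not reject_roster -> not verify_audit_trail); since O(not reject_roster), deontic closure gives O(not verify_audit_trail).
The contrapositive of premise 5 (O(not inspect_log -> verify_audit_trail)) is O(not verify_audit_trail -> inspect_log), and O(not verify_audit_trail) is already established, so O(inspect_log).
Premise 6 is O(reboot_node -> not inspect_log); contrapositively O(inspect_log -> not reboot_node). Since O(inspect_log) holds, K gives O(not reboot_node).
Premise 4, O(not validate_log -> reboot_node), contraposes to O(not reboot_node -> validate_log); with O(not reboot_node) we get O(validate_log).
The contrapositive of premise 7 (O(not delete_policy -> not validate_log)) is O(validate_log -> delete_policy), and O(validate_log) is already established, so O(delete_policy).
Yet premise 9 states O(not delete_policy).
We now have both O(delete_policy) and O(not delete_policy) — delete_policy is simultaneously obligatory and forbidden, violating the D-axiom.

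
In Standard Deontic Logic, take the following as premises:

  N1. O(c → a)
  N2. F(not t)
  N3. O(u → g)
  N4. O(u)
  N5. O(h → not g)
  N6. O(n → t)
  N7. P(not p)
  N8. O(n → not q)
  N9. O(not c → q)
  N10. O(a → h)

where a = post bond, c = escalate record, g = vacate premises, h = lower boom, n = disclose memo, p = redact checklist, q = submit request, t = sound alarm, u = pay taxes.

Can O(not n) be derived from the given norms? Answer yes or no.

Premise 4 states O(u) outright.
Applying K to premise 3 (O(u → g)) and O(u) yields O(g).
The contrapositive of premise 5 (O(h → not g)) is O(g → not h), and O(g) is already established, so O(not h).
The contrapositive of premise 10 (O(a → h)) is O(not h → not a), and O(not h) is already established, so O(not a).
Premise 1, O(c → a), contraposes to O(not a → not c); with O(not a) we get O(not c).
Applying K to premise 9 (O(not c → q)) and O(not c) yields O(q).
Premise 8, O(n → not q), contraposes to O(q → not n); with O(q) we get O(not n).
Premises 2, 6, 7 do not contribute to this derivation.
So O(not n) follows.

Yes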